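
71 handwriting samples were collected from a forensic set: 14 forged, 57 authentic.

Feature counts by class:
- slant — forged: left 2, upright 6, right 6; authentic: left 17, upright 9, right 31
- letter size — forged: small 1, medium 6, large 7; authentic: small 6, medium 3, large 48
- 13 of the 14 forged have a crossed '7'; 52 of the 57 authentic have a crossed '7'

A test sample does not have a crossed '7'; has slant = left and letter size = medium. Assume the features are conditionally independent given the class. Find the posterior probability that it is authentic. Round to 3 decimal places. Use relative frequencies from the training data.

0.562

forged: (14/71) × (2/14) × (6/14) × (1/14) ≈ 0.000862317
authentic: (57/71) × (17/57) × (3/57) × (5/57) ≈ 0.00110543
P(authentic | x) = 0.00110543 / 0.001967747 ≈ 0.562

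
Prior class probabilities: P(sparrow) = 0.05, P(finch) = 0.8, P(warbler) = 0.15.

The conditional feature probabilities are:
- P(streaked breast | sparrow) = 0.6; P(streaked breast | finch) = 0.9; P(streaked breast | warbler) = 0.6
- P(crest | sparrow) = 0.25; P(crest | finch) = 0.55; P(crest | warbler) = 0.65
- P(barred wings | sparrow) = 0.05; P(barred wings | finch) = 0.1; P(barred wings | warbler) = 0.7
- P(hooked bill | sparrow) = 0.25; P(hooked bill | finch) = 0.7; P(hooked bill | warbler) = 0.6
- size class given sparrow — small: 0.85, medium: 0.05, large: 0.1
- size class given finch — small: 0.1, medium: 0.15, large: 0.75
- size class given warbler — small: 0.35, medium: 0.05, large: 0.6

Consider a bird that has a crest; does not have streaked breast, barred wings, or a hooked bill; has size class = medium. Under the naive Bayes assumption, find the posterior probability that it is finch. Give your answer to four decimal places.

sparrow: 0.05 × (1−0.6) × 0.25 × (1−0.05) × (1−0.25) × 0.05 = 0.000178125
finch: 0.8 × (1−0.9) × 0.55 × (1−0.1) × (1−0.7) × 0.15 = 0.001782
warbler: 0.15 × (1−0.6) × 0.65 × (1−0.7) × (1−0.6) × 0.05 = 0.000234
P(finch | x) = 0.001782 / 0.002194125 ≈ 0.8122

0.8122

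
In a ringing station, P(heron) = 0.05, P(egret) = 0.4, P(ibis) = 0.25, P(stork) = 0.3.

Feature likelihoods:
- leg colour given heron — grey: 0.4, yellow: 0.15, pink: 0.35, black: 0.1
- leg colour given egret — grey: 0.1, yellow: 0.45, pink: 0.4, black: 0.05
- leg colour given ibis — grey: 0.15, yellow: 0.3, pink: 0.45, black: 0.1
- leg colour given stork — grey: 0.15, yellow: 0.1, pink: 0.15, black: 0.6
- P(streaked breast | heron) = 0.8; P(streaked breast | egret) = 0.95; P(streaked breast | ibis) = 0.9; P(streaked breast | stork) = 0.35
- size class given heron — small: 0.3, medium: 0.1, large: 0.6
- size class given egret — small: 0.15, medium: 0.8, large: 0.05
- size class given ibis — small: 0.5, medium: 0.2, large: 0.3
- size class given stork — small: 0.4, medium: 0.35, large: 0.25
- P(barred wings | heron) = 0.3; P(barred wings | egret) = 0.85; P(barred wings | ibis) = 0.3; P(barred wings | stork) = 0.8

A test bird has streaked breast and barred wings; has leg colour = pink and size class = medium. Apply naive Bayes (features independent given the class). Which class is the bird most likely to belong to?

heron: 0.05 × 0.35 × 0.8 × 0.1 × 0.3 = 0.00042
egret: 0.4 × 0.4 × 0.95 × 0.8 × 0.85 = 0.10336
ibis: 0.25 × 0.45 × 0.9 × 0.2 × 0.3 = 0.006075
stork: 0.3 × 0.15 × 0.35 × 0.35 × 0.8 = 0.00441
Highest score → egret.

egret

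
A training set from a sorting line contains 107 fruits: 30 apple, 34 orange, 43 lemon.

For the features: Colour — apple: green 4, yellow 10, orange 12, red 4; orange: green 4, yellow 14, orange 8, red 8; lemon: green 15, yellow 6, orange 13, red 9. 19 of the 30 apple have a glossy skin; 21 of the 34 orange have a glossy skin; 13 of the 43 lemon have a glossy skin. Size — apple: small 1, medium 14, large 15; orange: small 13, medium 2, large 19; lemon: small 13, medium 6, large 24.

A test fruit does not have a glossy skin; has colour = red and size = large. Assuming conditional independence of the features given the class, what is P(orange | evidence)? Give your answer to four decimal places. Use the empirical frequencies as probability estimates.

apple: (30/107) × (4/30) × (11/30) × (15/30) ≈ 0.00685358
orange: (34/107) × (8/34) × (13/34) × (19/34) ≈ 0.0159752
lemon: (43/107) × (9/43) × (30/43) × (24/43) ≈ 0.0327532
P(orange | x) = 0.0159752 / 0.05558198 ≈ 0.2874

0.2874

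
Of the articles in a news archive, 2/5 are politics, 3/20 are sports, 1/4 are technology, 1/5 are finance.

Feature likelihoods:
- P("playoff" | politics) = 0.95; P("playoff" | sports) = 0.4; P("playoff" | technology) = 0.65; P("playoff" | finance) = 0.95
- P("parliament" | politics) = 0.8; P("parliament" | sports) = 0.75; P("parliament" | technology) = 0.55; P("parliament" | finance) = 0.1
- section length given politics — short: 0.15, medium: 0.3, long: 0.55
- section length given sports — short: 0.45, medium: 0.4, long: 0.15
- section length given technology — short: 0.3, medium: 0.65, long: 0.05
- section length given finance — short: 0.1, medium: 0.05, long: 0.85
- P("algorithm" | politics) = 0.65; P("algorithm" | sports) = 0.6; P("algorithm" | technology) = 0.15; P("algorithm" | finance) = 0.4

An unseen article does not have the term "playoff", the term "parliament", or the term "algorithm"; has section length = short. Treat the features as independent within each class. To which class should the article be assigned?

technology

politics: 0.4 × (1−0.95) × (1−0.8) × 0.15 × (1−0.65) = 0.00021
sports: 0.15 × (1−0.4) × (1−0.75) × 0.45 × (1−0.6) = 0.00405
technology: 0.25 × (1−0.65) × (1−0.55) × 0.3 × (1−0.15) = 0.010040625
finance: 0.2 × (1−0.95) × (1−0.1) × 0.1 × (1−0.4) = 0.00054
Highest score → technology.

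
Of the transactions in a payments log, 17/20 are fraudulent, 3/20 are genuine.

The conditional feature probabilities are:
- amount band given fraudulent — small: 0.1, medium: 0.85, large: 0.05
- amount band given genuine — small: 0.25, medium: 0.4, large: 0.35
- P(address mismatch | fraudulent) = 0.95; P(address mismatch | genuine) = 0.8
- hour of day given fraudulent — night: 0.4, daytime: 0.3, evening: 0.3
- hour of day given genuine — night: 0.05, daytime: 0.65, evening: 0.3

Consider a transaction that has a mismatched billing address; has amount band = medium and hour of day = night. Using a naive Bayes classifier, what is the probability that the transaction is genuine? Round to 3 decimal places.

0.009

fraudulent: 0.85 × 0.85 × 0.95 × 0.4 = 0.27455
genuine: 0.15 × 0.4 × 0.8 × 0.05 = 0.0024
P(genuine | x) = 0.0024 / 0.27695 ≈ 0.009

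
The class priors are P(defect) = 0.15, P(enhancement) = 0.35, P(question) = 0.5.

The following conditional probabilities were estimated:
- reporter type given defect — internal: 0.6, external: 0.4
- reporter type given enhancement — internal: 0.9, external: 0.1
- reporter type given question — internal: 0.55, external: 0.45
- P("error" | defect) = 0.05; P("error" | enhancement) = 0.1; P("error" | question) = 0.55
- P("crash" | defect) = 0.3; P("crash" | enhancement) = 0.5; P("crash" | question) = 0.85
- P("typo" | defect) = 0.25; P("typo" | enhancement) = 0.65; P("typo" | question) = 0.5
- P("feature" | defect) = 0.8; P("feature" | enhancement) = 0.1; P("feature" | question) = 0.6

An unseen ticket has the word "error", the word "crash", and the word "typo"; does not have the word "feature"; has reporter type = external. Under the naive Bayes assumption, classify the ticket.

defect: 0.15 × 0.4 × 0.05 × 0.3 × 0.25 × (1−0.8) = 0.000045
enhancement: 0.35 × 0.1 × 0.1 × 0.5 × 0.65 × (1−0.1) = 0.00102375
question: 0.5 × 0.45 × 0.55 × 0.85 × 0.5 × (1−0.6) = 0.0210375
Highest score → question.

question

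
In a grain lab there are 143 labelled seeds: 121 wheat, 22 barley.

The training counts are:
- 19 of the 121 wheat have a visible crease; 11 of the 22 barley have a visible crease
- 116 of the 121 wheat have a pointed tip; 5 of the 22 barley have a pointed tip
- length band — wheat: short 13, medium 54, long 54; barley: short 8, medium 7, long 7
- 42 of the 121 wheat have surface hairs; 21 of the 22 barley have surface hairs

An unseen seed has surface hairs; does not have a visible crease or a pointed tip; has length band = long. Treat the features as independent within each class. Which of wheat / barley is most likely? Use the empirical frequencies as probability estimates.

barley

wheat: (121/143) × (102/121) × (5/121) × (54/121) × (42/121) ≈ 0.00456584
barley: (22/143) × (11/22) × (17/22) × (7/22) × (21/22) ≈ 0.0180532
Highest score → barley.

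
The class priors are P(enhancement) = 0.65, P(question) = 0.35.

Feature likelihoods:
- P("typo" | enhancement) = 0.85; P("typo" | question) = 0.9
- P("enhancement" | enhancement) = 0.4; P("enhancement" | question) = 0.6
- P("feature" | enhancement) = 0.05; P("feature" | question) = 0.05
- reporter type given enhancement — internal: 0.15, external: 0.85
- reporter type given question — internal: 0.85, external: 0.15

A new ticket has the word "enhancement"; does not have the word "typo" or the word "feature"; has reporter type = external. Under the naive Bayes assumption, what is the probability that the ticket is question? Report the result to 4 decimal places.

0.0868

enhancement: 0.65 × (1−0.85) × 0.4 × (1−0.05) × 0.85 = 0.0314925
question: 0.35 × (1−0.9) × 0.6 × (1−0.05) × 0.15 = 0.0029925
P(question | x) = 0.0029925 / 0.034485 ≈ 0.0868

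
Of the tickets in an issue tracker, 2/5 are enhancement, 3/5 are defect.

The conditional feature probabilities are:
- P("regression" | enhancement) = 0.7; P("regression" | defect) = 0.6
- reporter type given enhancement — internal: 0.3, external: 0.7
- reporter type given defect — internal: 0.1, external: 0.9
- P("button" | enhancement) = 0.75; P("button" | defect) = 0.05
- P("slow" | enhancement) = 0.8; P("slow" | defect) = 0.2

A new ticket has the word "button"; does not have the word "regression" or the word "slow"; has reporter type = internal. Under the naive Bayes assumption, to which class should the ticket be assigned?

enhancement: 0.4 × (1−0.7) × 0.3 × 0.75 × (1−0.8) = 0.0054
defect: 0.6 × (1−0.6) × 0.1 × 0.05 × (1−0.2) = 0.00096
Highest score → enhancement.

enhancement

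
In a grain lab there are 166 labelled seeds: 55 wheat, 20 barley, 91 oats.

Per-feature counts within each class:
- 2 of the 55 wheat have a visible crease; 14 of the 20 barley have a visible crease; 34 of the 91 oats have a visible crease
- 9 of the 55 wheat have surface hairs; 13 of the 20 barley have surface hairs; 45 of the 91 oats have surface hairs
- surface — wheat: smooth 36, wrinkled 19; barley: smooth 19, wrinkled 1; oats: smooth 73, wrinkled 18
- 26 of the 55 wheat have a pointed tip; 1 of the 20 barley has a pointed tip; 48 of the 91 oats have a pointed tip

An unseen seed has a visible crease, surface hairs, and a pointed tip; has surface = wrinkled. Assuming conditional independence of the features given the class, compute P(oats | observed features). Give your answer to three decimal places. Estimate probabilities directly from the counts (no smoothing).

wheat: (55/166) × (2/55) × (9/55) × (19/55) × (26/55) ≈ 0.000321961
barley: (20/166) × (14/20) × (13/20) × (1/20) × (1/20) ≈ 0.000137048
oats: (91/166) × (34/91) × (45/91) × (18/91) × (48/91) ≈ 0.0105675
P(oats | x) = 0.0105675 / 0.011026509 ≈ 0.958

0.958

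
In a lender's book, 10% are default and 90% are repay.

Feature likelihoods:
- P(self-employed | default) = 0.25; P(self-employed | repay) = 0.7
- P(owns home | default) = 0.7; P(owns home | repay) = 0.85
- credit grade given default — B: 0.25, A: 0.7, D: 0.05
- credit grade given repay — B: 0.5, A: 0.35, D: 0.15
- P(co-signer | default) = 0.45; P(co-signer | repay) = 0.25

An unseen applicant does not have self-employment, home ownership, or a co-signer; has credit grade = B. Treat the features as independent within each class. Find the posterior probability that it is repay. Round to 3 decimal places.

0.831

default: 0.1 × (1−0.25) × (1−0.7) × 0.25 × (1−0.45) = 0.00309375
repay: 0.9 × (1−0.7) × (1−0.85) × 0.5 × (1−0.25) = 0.0151875
P(repay | x) = 0.0151875 / 0.01828125 ≈ 0.831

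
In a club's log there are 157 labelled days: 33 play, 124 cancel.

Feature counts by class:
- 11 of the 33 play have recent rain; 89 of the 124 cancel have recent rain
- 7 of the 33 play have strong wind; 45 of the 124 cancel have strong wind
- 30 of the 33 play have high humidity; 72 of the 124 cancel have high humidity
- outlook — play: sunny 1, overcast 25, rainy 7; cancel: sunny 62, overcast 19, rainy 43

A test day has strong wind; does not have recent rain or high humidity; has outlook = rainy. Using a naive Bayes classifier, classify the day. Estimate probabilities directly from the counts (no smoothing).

play: (33/157) × (22/33) × (7/33) × (3/33) × (7/33) ≈ 0.00057319
cancel: (124/157) × (35/124) × (45/124) × (52/124) × (43/124) ≈ 0.0117649
Highest score → cancel.

cancel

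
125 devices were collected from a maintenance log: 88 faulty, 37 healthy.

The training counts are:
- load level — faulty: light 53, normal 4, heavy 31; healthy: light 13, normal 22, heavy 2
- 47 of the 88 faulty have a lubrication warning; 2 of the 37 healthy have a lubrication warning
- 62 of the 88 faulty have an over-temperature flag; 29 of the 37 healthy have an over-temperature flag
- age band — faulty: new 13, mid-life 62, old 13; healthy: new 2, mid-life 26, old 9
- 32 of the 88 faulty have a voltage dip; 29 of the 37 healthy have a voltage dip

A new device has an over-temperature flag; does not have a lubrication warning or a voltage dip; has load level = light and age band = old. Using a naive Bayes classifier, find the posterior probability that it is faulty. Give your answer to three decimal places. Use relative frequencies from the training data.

faulty: (88/125) × (53/88) × (41/88) × (62/88) × (13/88) × (56/88) ≈ 0.013084
healthy: (37/125) × (13/37) × (35/37) × (29/37) × (9/37) × (8/37) ≈ 0.00405532
P(faulty | x) = 0.013084 / 0.01713932 ≈ 0.763

0.763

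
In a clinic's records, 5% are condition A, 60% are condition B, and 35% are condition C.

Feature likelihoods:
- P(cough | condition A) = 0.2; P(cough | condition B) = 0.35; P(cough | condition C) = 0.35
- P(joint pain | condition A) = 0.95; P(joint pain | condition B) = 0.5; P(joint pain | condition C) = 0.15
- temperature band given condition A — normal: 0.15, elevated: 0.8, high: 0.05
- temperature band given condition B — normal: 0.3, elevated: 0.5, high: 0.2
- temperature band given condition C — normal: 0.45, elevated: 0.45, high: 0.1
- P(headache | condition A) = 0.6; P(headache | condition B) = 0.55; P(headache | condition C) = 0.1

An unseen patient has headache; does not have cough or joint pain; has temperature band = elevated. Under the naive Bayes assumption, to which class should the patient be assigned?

condition B

condition A: 0.05 × (1−0.2) × (1−0.95) × 0.8 × 0.6 = 0.00096
condition B: 0.6 × (1−0.35) × (1−0.5) × 0.5 × 0.55 = 0.053625
condition C: 0.35 × (1−0.35) × (1−0.15) × 0.45 × 0.1 = 0.008701875
Highest score → condition B.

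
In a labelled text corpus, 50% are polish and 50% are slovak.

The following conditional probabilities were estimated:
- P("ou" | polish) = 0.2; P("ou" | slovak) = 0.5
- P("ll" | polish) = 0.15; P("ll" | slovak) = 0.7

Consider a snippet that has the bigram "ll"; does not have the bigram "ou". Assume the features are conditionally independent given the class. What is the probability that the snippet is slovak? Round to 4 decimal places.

polish: 0.5 × (1−0.2) × 0.15 = 0.06
slovak: 0.5 × (1−0.5) × 0.7 = 0.175
P(slovak | x) = 0.175 / 0.235 ≈ 0.7447

0.7447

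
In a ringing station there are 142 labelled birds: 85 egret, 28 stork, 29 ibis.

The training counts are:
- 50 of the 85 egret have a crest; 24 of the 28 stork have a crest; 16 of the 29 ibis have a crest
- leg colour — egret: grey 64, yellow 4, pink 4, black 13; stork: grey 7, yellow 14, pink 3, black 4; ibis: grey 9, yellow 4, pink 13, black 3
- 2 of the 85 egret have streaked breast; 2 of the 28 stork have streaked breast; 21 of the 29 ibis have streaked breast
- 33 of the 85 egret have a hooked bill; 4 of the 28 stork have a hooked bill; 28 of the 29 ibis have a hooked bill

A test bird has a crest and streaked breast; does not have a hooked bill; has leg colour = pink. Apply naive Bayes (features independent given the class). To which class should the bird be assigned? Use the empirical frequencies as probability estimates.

egret: (85/142) × (50/85) × (4/85) × (2/85) × (52/85) ≈ 0.000238516
stork: (28/142) × (24/28) × (3/28) × (2/28) × (24/28) ≈ 0.00110869
ibis: (29/142) × (16/29) × (13/29) × (21/29) × (1/29) ≈ 0.00126125
Highest score → ibis.

ibis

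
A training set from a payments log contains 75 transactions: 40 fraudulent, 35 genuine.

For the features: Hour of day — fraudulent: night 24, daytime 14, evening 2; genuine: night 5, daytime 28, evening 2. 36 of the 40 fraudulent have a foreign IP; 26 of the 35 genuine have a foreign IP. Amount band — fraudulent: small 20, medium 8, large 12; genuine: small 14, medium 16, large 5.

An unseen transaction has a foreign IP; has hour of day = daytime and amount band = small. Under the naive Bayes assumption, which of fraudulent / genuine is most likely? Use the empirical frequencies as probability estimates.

fraudulent: (40/75) × (14/40) × (36/40) × (20/40) = 0.084
genuine: (35/75) × (28/35) × (26/35) × (14/35) ≈ 0.110933
Highest score → genuine.

genuine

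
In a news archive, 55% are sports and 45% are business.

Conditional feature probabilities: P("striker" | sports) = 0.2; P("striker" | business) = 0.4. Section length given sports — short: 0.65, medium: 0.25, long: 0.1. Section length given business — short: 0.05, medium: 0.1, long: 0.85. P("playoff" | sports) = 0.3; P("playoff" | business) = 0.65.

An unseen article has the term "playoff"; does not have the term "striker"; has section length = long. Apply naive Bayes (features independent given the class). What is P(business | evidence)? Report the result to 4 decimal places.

0.9187

sports: 0.55 × (1−0.2) × 0.1 × 0.3 = 0.0132
business: 0.45 × (1−0.4) × 0.85 × 0.65 = 0.149175
P(business | x) = 0.149175 / 0.162375 ≈ 0.9187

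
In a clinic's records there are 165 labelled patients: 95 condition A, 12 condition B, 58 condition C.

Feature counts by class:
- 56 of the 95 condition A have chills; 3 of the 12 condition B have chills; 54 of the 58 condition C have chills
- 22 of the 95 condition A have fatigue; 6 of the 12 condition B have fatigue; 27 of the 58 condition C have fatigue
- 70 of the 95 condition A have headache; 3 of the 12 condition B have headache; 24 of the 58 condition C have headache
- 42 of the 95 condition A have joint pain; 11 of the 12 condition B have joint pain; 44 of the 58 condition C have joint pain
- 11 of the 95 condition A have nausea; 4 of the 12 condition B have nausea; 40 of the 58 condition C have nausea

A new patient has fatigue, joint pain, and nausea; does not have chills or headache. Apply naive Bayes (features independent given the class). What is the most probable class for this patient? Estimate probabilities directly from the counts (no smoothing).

condition A: (95/165) × (39/95) × (22/95) × (25/95) × (42/95) × (11/95) ≈ 0.000737379
condition B: (12/165) × (9/12) × (6/12) × (9/12) × (11/12) × (4/12) = 0.00625
condition C: (58/165) × (4/58) × (27/58) × (34/58) × (44/58) × (40/58) ≈ 0.00346114
Highest score → condition B.

condition B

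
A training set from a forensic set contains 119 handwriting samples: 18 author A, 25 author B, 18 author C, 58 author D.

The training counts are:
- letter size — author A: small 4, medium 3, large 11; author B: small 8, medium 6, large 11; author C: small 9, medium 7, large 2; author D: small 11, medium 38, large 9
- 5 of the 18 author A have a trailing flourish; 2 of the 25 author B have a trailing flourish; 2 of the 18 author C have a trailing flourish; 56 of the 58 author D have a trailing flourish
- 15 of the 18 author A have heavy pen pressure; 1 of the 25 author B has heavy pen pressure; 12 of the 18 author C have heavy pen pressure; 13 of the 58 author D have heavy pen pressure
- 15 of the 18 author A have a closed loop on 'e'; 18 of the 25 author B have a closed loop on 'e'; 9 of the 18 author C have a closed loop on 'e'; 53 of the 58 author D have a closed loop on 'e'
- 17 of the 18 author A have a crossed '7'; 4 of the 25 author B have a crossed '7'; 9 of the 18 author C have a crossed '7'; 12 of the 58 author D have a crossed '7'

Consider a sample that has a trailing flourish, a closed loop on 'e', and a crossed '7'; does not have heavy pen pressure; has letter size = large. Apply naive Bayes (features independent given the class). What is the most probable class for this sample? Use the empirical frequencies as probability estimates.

author D

author A: (18/119) × (11/18) × (5/18) × (3/18) × (15/18) × (17/18) ≈ 0.00336812
author B: (25/119) × (11/25) × (2/25) × (24/25) × (18/25) × (4/25) ≈ 0.000817823
author C: (18/119) × (2/18) × (2/18) × (6/18) × (9/18) × (9/18) ≈ 0.000155618
author D: (58/119) × (9/58) × (56/58) × (45/58) × (53/58) × (12/58) ≈ 0.0107113
Highest score → author D.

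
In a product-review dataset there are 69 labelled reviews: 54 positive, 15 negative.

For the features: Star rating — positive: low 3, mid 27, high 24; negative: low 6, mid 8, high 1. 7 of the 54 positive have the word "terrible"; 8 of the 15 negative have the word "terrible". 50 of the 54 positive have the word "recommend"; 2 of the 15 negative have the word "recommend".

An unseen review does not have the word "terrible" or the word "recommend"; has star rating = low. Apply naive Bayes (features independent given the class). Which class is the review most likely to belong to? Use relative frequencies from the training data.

positive: (54/69) × (3/54) × (47/54) × (4/54) ≈ 0.00280313
negative: (15/69) × (6/15) × (7/15) × (13/15) ≈ 0.0351691
Highest score → negative.

negative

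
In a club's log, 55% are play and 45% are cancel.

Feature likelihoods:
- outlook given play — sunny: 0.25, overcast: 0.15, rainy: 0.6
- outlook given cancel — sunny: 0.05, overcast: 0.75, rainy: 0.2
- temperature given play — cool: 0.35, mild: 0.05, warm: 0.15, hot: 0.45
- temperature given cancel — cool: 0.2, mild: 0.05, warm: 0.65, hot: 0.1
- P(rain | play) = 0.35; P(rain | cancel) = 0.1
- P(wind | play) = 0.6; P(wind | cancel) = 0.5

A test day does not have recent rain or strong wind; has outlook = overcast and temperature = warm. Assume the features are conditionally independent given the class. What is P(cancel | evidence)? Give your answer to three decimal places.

play: 0.55 × 0.15 × 0.15 × (1−0.35) × (1−0.6) = 0.0032175
cancel: 0.45 × 0.75 × 0.65 × (1−0.1) × (1−0.5) = 0.09871875
P(cancel | x) = 0.09871875 / 0.10193625 ≈ 0.968

0.968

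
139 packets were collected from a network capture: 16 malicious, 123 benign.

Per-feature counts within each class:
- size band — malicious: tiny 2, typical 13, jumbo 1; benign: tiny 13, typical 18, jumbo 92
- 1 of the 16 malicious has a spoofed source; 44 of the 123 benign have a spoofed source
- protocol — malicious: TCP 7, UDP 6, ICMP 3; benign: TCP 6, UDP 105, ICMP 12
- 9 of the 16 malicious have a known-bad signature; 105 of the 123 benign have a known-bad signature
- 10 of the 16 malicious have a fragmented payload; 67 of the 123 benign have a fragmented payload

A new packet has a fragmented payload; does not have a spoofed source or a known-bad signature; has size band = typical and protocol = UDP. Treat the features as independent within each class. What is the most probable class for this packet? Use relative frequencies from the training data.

malicious: (16/139) × (13/16) × (15/16) × (6/16) × (7/16) × (10/16) ≈ 0.00899061
benign: (123/139) × (18/123) × (79/123) × (105/123) × (18/123) × (67/123) ≈ 0.0056598
Highest score → malicious.

malicious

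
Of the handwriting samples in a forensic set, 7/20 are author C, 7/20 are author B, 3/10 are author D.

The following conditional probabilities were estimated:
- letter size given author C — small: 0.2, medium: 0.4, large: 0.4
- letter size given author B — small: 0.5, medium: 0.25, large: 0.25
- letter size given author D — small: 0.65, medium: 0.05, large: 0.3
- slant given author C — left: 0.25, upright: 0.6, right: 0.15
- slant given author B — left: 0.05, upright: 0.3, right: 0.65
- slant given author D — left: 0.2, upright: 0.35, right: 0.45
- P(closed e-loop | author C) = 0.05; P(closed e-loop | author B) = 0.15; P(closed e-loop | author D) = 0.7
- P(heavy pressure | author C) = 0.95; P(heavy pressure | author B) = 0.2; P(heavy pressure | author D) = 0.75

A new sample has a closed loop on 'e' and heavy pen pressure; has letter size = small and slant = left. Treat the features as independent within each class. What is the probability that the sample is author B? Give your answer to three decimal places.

author C: 0.35 × 0.2 × 0.25 × 0.05 × 0.95 = 0.00083125
author B: 0.35 × 0.5 × 0.05 × 0.15 × 0.2 = 0.0002625
author D: 0.3 × 0.65 × 0.2 × 0.7 × 0.75 = 0.020475
P(author B | x) = 0.0002625 / 0.02156875 ≈ 0.012

0.012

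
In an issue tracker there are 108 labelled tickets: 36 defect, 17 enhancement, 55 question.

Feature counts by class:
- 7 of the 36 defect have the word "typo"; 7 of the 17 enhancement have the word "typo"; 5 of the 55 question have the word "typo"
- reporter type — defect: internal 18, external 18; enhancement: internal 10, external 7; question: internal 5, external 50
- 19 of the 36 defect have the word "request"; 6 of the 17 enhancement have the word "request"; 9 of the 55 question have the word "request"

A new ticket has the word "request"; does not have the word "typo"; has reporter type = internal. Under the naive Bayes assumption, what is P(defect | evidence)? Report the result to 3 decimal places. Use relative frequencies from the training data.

defect: (36/108) × (29/36) × (18/36) × (19/36) ≈ 0.0708591
enhancement: (17/108) × (10/17) × (10/17) × (6/17) ≈ 0.0192234
question: (55/108) × (50/55) × (5/55) × (9/55) ≈ 0.00688705
P(defect | x) = 0.0708591 / 0.09696955 ≈ 0.731

0.731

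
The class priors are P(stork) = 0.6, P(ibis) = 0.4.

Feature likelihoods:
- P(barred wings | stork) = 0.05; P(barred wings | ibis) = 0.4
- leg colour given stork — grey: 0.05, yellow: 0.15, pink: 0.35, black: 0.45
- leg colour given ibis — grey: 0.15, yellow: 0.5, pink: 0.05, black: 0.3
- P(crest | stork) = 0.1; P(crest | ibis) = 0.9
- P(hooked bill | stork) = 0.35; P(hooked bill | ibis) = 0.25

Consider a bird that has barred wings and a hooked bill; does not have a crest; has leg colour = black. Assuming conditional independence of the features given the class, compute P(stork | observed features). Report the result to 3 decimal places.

stork: 0.6 × 0.05 × 0.45 × (1−0.1) × 0.35 = 0.0042525
ibis: 0.4 × 0.4 × 0.3 × (1−0.9) × 0.25 = 0.0012
P(stork | x) = 0.0042525 / 0.0054525 ≈ 0.780

0.780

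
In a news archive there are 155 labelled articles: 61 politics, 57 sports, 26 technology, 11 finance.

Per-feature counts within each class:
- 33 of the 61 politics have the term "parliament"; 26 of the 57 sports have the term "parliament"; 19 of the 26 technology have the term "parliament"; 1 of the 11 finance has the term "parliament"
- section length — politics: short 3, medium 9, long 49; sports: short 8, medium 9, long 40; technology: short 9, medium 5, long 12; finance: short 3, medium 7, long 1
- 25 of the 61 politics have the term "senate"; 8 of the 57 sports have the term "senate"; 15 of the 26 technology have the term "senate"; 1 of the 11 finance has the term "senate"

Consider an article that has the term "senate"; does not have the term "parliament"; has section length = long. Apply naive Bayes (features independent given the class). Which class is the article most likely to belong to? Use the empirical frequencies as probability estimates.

politics

politics: (61/155) × (28/61) × (49/61) × (25/61) ≈ 0.0594707
sports: (57/155) × (31/57) × (40/57) × (8/57) ≈ 0.0196984
technology: (26/155) × (7/26) × (12/26) × (15/26) ≈ 0.0120252
finance: (11/155) × (10/11) × (1/11) × (1/11) ≈ 0.000533191
Highest score → politics.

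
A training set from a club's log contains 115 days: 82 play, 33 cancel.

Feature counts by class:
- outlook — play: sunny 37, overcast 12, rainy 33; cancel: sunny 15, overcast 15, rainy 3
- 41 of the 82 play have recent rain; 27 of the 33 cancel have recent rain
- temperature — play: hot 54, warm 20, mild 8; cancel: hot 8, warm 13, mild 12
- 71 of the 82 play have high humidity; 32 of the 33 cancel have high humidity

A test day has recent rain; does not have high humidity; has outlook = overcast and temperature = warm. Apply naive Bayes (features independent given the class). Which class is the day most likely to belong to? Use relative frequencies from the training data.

play

play: (82/115) × (12/82) × (41/82) × (20/82) × (11/82) ≈ 0.00170706
cancel: (33/115) × (15/33) × (27/33) × (13/33) × (1/33) ≈ 0.00127397
Highest score → play.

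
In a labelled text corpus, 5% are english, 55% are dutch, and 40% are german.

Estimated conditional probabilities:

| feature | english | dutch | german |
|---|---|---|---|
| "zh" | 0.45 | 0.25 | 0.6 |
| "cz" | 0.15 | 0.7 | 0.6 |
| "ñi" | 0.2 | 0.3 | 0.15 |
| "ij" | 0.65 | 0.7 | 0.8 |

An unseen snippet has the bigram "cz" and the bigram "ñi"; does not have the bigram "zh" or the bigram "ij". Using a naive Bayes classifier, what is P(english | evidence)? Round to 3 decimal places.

0.010

english: 0.05 × (1−0.45) × 0.15 × 0.2 × (1−0.65) = 0.00028875
dutch: 0.55 × (1−0.25) × 0.7 × 0.3 × (1−0.7) = 0.0259875
german: 0.4 × (1−0.6) × 0.6 × 0.15 × (1−0.8) = 0.00288
P(english | x) = 0.00028875 / 0.02915625 ≈ 0.010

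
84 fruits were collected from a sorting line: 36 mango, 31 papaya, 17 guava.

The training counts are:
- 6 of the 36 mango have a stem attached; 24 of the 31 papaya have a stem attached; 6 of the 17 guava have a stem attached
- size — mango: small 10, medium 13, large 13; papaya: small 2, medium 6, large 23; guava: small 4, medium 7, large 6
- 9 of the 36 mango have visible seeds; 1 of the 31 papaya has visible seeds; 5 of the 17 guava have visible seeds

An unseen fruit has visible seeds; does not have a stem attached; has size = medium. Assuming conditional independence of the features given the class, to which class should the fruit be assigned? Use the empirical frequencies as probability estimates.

mango: (36/84) × (30/36) × (13/36) × (9/36) ≈ 0.0322421
papaya: (31/84) × (7/31) × (6/31) × (1/31) ≈ 0.000520291
guava: (17/84) × (11/17) × (7/17) × (5/17) ≈ 0.0158593
Highest score → mango.

mango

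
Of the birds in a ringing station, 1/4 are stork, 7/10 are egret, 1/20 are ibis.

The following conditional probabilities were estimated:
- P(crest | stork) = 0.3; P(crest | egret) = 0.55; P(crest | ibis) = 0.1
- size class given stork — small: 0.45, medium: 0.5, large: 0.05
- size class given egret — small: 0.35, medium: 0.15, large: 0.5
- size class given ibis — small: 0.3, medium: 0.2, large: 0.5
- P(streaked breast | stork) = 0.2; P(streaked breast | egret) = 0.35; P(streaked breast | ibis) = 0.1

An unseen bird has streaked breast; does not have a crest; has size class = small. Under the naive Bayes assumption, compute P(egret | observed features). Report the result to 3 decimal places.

stork: 0.25 × (1−0.3) × 0.45 × 0.2 = 0.01575
egret: 0.7 × (1−0.55) × 0.35 × 0.35 = 0.0385875
ibis: 0.05 × (1−0.1) × 0.3 × 0.1 = 0.00135
P(egret | x) = 0.0385875 / 0.0556875 ≈ 0.693

0.693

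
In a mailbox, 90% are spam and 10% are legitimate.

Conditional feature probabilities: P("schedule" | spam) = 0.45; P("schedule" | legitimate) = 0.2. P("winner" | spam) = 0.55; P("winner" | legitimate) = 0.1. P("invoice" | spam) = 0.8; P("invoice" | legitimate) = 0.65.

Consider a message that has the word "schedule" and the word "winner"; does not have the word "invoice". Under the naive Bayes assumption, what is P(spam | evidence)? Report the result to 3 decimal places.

spam: 0.9 × 0.45 × 0.55 × (1−0.8) = 0.04455
legitimate: 0.1 × 0.2 × 0.1 × (1−0.65) = 0.0007
P(spam | x) = 0.04455 / 0.04525 ≈ 0.985

0.985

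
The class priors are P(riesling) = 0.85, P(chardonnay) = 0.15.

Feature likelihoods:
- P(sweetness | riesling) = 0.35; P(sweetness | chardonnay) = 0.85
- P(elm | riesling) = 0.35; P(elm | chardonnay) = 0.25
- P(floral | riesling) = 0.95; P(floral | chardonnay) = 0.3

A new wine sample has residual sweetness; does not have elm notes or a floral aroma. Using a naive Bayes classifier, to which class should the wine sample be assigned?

chardonnay

riesling: 0.85 × 0.35 × (1−0.35) × (1−0.95) = 0.00966875
chardonnay: 0.15 × 0.85 × (1−0.25) × (1−0.3) = 0.0669375
Highest score → chardonnay.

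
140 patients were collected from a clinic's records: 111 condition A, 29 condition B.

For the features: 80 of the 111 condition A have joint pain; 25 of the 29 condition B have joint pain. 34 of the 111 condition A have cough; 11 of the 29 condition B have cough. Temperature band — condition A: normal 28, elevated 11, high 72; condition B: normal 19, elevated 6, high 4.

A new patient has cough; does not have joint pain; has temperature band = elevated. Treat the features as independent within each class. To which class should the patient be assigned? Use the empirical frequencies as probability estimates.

condition A: (111/140) × (31/111) × (34/111) × (11/111) ≈ 0.00672139
condition B: (29/140) × (4/29) × (11/29) × (6/29) ≈ 0.00224223
Highest score → condition A.

condition A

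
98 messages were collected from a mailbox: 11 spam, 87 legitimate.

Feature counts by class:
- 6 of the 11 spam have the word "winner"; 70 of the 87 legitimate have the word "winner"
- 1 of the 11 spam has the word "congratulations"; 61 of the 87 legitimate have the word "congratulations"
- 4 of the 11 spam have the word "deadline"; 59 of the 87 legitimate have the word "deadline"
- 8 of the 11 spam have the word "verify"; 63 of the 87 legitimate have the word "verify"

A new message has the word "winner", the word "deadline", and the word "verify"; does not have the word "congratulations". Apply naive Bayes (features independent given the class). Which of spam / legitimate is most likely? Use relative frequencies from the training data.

legitimate

spam: (11/98) × (6/11) × (10/11) × (4/11) × (8/11) ≈ 0.0147196
legitimate: (87/98) × (70/87) × (26/87) × (59/87) × (63/87) ≈ 0.104829
Highest score → legitimate.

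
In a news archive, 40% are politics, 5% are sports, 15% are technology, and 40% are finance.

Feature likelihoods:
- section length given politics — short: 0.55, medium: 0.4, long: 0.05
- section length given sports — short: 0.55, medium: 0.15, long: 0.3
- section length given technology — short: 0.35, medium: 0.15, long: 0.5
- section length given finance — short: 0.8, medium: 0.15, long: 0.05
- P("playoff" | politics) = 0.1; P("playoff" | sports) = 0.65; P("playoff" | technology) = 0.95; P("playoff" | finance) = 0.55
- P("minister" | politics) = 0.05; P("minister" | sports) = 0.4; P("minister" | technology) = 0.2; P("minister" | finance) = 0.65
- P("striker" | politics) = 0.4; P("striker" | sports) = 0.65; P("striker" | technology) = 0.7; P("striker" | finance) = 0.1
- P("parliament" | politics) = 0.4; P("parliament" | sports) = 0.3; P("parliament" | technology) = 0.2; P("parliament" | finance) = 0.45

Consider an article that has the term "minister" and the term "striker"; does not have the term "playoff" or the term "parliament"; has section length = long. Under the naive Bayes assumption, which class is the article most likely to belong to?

politics: 0.4 × 0.05 × (1−0.1) × 0.05 × 0.4 × (1−0.4) = 0.000216
sports: 0.05 × 0.3 × (1−0.65) × 0.4 × 0.65 × (1−0.3) = 0.0009555
technology: 0.15 × 0.5 × (1−0.95) × 0.2 × 0.7 × (1−0.2) = 0.00042
finance: 0.4 × 0.05 × (1−0.55) × 0.65 × 0.1 × (1−0.45) = 0.00032175
Highest score → sports.

sports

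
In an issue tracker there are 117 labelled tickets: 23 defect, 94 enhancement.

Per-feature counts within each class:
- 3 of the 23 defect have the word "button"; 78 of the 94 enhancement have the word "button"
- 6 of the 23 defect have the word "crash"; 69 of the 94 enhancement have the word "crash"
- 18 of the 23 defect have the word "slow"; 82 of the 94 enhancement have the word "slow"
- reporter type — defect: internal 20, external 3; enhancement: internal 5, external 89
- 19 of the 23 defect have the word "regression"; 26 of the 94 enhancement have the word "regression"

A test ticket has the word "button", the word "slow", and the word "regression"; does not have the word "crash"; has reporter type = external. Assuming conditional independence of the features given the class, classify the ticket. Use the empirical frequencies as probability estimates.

enhancement

defect: (23/117) × (3/23) × (17/23) × (18/23) × (3/23) × (19/23) ≈ 0.00159816
enhancement: (94/117) × (78/94) × (25/94) × (82/94) × (89/94) × (26/94) ≈ 0.0405056
Highest score → enhancement.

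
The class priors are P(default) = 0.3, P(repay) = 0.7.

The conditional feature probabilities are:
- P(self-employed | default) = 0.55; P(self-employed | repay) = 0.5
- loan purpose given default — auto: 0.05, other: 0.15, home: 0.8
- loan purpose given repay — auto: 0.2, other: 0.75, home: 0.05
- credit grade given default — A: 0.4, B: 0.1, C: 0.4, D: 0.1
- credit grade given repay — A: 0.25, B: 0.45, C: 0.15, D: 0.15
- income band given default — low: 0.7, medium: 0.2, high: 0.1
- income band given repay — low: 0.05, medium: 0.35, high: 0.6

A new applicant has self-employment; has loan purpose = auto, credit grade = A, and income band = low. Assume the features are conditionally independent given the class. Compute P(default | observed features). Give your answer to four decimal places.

default: 0.3 × 0.55 × 0.05 × 0.4 × 0.7 = 0.00231
repay: 0.7 × 0.5 × 0.2 × 0.25 × 0.05 = 0.000875
P(default | x) = 0.00231 / 0.003185 ≈ 0.7253

0.7253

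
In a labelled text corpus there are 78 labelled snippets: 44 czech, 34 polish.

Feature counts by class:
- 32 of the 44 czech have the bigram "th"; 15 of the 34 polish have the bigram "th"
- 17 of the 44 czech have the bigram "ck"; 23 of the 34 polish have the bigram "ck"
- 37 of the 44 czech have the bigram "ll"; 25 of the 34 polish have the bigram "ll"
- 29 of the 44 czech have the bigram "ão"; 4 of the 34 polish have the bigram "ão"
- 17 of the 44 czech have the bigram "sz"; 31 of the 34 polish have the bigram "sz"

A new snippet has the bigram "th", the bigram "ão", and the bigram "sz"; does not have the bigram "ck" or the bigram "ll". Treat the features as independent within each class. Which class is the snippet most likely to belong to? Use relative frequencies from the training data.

czech: (44/78) × (32/44) × (27/44) × (7/44) × (29/44) × (17/44) ≈ 0.0101989
polish: (34/78) × (15/34) × (11/34) × (9/34) × (4/34) × (31/34) ≈ 0.0017666
Highest score → czech.

czech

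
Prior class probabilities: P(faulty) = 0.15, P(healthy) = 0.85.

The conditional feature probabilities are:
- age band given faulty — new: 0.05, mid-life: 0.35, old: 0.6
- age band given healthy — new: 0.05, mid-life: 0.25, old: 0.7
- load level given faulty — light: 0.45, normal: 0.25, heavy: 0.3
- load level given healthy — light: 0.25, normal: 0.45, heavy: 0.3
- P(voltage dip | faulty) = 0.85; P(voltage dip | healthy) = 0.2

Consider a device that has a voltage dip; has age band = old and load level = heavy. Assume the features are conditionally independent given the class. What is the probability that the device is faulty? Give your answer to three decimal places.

faulty: 0.15 × 0.6 × 0.3 × 0.85 = 0.02295
healthy: 0.85 × 0.7 × 0.3 × 0.2 = 0.0357
P(faulty | x) = 0.02295 / 0.05865 ≈ 0.391

0.391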